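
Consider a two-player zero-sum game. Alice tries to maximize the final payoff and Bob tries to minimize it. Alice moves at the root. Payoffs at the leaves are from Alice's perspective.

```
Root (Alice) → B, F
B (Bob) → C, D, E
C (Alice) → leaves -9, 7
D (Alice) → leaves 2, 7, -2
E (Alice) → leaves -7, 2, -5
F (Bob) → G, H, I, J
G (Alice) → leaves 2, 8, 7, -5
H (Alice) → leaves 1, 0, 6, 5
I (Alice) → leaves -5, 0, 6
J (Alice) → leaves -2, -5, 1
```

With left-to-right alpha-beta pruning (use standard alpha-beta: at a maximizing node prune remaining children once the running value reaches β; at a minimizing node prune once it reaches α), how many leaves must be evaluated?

21

C [α=-∞,β=+∞]: v=7
D [α=-∞,β=7]: v=7 after child 2 ≥ β → β-cutoff, skip 1
E [α=-∞,β=7]: v=2
B [α=-∞,β=+∞]: v=2
G [α=2,β=+∞]: v=8
H [α=2,β=8]: v=6
I [α=2,β=6]: v=6
J [α=2,β=6]: v=1
F [α=2,β=+∞]: v=1
Root [α=-∞,β=+∞]: v=2
Leaves evaluated: 21 of 22.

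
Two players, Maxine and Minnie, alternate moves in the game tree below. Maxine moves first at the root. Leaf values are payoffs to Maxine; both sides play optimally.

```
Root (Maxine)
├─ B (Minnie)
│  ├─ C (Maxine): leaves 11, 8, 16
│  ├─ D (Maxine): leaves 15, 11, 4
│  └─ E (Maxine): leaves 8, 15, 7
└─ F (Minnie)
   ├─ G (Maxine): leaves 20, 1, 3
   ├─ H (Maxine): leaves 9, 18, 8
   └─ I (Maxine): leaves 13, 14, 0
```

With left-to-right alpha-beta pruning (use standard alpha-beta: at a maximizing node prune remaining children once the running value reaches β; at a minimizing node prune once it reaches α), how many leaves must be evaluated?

C [α=-∞,β=+∞]: v=16
D [α=-∞,β=16]: v=15
E [α=-∞,β=15]: v=15 after child 2 ≥ β → β-cutoff, skip 1
B [α=-∞,β=+∞]: v=15
G [α=15,β=+∞]: v=20
H [α=15,β=20]: v=18
I [α=15,β=18]: v=14
F [α=15,β=+∞]: v=14
Root [α=-∞,β=+∞]: v=15
Leaves evaluated: 17 of 18.

17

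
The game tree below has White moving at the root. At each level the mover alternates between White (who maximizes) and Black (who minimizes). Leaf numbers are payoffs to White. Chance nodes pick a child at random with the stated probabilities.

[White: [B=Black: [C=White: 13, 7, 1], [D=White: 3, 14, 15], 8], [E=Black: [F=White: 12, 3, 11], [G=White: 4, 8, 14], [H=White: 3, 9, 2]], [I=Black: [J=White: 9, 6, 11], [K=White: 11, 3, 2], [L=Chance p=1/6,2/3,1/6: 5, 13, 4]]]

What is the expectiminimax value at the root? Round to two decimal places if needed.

10.17

C (White): max(13, 7, 1) = 13
D (White): max(3, 14, 15) = 15
B (Black): min(13, 15, 8) = 8
F (White): max(12, 3, 11) = 12
G (White): max(4, 8, 14) = 14
H (White): max(3, 9, 2) = 9
E (Black): min(12, 14, 9) = 9
J (White): max(9, 6, 11) = 11
K (White): max(11, 3, 2) = 11
L (Chance): 1/6·5 + 2/3·13 + 1/6·4 = 10.17
I (Black): min(11, 11, 10.17) = 10.17
Root (White): max(8, 9, 10.17) = 10.17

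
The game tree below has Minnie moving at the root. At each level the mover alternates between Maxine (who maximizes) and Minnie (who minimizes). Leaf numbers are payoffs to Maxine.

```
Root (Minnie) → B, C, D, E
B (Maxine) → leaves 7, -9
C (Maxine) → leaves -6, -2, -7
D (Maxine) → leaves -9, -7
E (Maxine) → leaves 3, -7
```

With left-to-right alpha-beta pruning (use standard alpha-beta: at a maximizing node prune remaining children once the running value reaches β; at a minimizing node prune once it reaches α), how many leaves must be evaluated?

B [α=-∞,β=+∞]: v=7
C [α=-∞,β=7]: v=-2
D [α=-∞,β=-2]: v=-7
E [α=-∞,β=-7]: v=3 after child 1 ≥ β → β-cutoff, skip 1
Root [α=-∞,β=+∞]: v=-7
Leaves evaluated: 8 of 9.

8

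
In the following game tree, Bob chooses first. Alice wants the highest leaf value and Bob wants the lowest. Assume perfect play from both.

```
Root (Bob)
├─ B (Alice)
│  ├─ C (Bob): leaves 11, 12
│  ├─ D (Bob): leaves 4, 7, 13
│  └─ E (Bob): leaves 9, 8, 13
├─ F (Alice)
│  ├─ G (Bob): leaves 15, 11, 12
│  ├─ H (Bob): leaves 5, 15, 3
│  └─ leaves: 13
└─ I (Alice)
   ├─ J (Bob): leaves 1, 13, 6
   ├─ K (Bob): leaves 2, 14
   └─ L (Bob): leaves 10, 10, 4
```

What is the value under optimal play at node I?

J: min(1, 13, 6) = 1
K: min(2, 14) = 2
L: min(10, 10, 4) = 4
I: max(1, 2, 4) = 4

4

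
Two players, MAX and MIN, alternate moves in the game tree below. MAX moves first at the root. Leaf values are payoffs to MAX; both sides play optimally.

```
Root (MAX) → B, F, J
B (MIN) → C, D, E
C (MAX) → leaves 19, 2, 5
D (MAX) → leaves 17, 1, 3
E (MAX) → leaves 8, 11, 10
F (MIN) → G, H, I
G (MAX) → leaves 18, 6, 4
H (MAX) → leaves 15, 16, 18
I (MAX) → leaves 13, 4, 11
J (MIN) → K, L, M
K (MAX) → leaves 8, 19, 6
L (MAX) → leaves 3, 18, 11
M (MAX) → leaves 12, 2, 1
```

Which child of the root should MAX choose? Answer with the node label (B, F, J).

F

C (MAX): max(19, 2, 5) = 19
D (MAX): max(17, 1, 3) = 17
E (MAX): max(8, 11, 10) = 11
B (MIN): min(19, 17, 11) = 11
G (MAX): max(18, 6, 4) = 18
H (MAX): max(15, 16, 18) = 18
I (MAX): max(13, 4, 11) = 13
F (MIN): min(18, 18, 13) = 13
K (MAX): max(8, 19, 6) = 19
L (MAX): max(3, 18, 11) = 18
M (MAX): max(12, 2, 1) = 12
J (MIN): min(19, 18, 12) = 12
Root (MAX): max(11, 13, 12) = 13
MAX picks the child with the highest value: F (value 13).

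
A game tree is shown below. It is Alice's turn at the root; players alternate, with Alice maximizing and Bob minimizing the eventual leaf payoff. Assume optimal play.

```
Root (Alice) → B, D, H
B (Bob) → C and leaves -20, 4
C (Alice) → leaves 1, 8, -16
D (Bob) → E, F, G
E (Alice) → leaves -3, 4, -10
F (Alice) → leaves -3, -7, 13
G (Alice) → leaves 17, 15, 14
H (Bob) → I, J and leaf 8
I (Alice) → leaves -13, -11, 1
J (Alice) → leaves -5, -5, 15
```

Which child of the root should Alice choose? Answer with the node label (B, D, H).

D

C (Alice): max(1, 8, -16) = 8
B (Bob): min(8, -20, 4) = -20
E (Alice): max(-3, 4, -10) = 4
F (Alice): max(-3, -7, 13) = 13
G (Alice): max(17, 15, 14) = 17
D (Bob): min(4, 13, 17) = 4
I (Alice): max(-13, -11, 1) = 1
J (Alice): max(-5, -5, 15) = 15
H (Bob): min(1, 15, 8) = 1
Root (Alice): max(-20, 4, 1) = 4
Alice picks the child with the highest value: D (value 4).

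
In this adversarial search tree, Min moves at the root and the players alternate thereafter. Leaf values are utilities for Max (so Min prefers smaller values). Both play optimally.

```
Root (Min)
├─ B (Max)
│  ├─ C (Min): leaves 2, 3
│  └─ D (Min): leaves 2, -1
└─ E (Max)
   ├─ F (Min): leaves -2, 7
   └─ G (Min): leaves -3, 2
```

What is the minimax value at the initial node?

-2

C (Min): min(2, 3) = 2
D (Min): min(2, -1) = -1
B (Max): max(2, -1) = 2
F (Min): min(-2, 7) = -2
G (Min): min(-3, 2) = -3
E (Max): max(-2, -3) = -2
Root (Min): min(2, -2) = -2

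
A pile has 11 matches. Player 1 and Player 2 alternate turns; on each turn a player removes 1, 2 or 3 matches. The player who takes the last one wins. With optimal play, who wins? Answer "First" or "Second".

Mark each pile size as W (mover wins) or L (mover loses):
i:   0  1  2  3  4  5  6  7  8  9 10 11
     L  W  W  W  L  W  W  W  L  W  W  W
Position 11 is W, so the first player wins.

First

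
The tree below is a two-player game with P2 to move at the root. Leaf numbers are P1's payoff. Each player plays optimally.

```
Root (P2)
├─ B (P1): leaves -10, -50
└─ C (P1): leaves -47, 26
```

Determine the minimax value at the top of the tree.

B (P1): max(-10, -50) = -10
C (P1): max(-47, 26) = 26
Root (P2): min(-10, 26) = -10

-10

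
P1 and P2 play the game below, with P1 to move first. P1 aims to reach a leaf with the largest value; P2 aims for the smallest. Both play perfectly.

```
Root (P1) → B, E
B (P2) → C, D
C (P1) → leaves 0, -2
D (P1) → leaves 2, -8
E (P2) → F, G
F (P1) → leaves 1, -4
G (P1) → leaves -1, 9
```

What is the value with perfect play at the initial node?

C (P1): max(0, -2) = 0
D (P1): max(2, -8) = 2
B (P2): min(0, 2) = 0
F (P1): max(1, -4) = 1
G (P1): max(-1, 9) = 9
E (P2): min(1, 9) = 1
Root (P1): max(0, 1) = 1

1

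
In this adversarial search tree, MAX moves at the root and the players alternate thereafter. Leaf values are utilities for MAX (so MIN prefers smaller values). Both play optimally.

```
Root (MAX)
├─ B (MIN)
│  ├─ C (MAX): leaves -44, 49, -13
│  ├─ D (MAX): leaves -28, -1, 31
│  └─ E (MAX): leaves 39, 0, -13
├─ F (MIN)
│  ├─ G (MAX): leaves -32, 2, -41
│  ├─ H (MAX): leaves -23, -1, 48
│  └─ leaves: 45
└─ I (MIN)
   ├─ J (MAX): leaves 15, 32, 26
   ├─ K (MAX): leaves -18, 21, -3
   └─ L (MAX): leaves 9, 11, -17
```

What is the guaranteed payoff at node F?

G: max(-32, 2, -41) = 2
H: max(-23, -1, 48) = 48
F: min(2, 48, 45) = 2

2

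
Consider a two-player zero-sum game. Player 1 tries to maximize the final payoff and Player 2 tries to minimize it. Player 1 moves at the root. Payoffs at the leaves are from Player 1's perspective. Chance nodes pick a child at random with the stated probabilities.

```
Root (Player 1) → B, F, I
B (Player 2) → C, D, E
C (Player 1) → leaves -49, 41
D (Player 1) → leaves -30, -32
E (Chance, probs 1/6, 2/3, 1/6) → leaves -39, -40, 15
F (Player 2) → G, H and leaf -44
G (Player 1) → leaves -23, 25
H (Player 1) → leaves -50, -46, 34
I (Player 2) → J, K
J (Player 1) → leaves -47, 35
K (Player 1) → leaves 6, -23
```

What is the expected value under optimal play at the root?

6

C (Player 1): max(-49, 41) = 41
D (Player 1): max(-30, -32) = -30
E (Chance): 1/6·-39 + 2/3·-40 + 1/6·15 = -30.67
B (Player 2): min(41, -30, -30.67) = -30.67
G (Player 1): max(-23, 25) = 25
H (Player 1): max(-50, -46, 34) = 34
F (Player 2): min(25, 34, -44) = -44
J (Player 1): max(-47, 35) = 35
K (Player 1): max(6, -23) = 6
I (Player 2): min(35, 6) = 6
Root (Player 1): max(-30.67, -44, 6) = 6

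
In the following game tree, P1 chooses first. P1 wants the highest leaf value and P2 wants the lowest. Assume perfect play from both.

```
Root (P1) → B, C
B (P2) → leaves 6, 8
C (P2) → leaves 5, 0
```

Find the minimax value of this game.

B (P2): min(6, 8) = 6
C (P2): min(5, 0) = 0
Root (P1): max(6, 0) = 6

6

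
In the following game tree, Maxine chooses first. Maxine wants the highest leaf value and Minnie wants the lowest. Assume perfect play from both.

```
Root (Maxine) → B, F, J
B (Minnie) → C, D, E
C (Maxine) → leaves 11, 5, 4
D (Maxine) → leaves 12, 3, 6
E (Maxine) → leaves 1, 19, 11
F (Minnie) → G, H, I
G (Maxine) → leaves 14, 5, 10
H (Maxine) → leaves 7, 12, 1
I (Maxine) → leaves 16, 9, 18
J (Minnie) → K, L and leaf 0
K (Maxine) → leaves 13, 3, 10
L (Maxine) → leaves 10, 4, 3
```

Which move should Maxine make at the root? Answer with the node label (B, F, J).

F

C (Maxine): max(11, 5, 4) = 11
D (Maxine): max(12, 3, 6) = 12
E (Maxine): max(1, 19, 11) = 19
B (Minnie): min(11, 12, 19) = 11
G (Maxine): max(14, 5, 10) = 14
H (Maxine): max(7, 12, 1) = 12
I (Maxine): max(16, 9, 18) = 18
F (Minnie): min(14, 12, 18) = 12
K (Maxine): max(13, 3, 10) = 13
L (Maxine): max(10, 4, 3) = 10
J (Minnie): min(13, 10, 0) = 0
Root (Maxine): max(11, 12, 0) = 12
Maxine picks the child with the highest value: F (value 12).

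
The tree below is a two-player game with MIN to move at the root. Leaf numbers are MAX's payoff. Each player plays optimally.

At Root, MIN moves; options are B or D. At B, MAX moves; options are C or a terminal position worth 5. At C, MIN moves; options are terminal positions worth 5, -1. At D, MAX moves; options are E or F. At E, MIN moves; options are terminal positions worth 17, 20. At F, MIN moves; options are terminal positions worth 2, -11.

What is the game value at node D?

E: min(17, 20) = 17
F: min(2, -11) = -11
D: max(17, -11) = 17

17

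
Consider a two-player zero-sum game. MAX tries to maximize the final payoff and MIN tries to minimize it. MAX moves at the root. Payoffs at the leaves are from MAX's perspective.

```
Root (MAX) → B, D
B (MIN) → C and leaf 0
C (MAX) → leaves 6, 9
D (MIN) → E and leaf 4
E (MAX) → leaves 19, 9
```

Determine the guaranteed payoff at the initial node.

4

C (MAX): max(6, 9) = 9
B (MIN): min(9, 0) = 0
E (MAX): max(19, 9) = 19
D (MIN): min(19, 4) = 4
Root (MAX): max(0, 4) = 4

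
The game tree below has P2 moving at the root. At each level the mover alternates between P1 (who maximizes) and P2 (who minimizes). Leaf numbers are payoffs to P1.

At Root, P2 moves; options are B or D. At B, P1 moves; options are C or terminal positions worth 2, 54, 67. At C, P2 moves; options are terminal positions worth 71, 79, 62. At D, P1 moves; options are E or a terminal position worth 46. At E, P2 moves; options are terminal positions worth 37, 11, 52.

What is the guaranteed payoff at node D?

E: min(37, 11, 52) = 11
D: max(11, 46) = 46

46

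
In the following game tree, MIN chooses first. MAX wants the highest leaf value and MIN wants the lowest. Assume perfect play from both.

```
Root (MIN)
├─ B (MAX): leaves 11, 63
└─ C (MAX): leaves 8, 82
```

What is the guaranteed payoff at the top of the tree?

63

B (MAX): max(11, 63) = 63
C (MAX): max(8, 82) = 82
Root (MIN): min(63, 82) = 63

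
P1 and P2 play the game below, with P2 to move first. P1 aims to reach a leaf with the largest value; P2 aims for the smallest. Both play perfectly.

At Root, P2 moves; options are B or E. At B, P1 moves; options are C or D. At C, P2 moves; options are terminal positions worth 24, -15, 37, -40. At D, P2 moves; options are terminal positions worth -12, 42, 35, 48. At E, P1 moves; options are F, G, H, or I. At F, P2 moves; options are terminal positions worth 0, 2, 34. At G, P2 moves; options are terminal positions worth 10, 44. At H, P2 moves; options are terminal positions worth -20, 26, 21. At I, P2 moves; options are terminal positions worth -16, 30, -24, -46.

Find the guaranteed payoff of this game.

C (P2): min(24, -15, 37, -40) = -40
D (P2): min(-12, 42, 35, 48) = -12
B (P1): max(-40, -12) = -12
F (P2): min(0, 2, 34) = 0
G (P2): min(10, 44) = 10
H (P2): min(-20, 26, 21) = -20
I (P2): min(-16, 30, -24, -46) = -46
E (P1): max(0, 10, -20, -46) = 10
Root (P2): min(-12, 10) = -12

-12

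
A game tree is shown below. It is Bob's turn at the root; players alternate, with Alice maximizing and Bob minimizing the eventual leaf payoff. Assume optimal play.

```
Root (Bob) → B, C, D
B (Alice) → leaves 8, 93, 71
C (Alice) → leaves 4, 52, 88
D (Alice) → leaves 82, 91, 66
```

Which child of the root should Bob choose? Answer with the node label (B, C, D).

B (Alice): max(8, 93, 71) = 93
C (Alice): max(4, 52, 88) = 88
D (Alice): max(82, 91, 66) = 91
Root (Bob): min(93, 88, 91) = 88
Bob picks the child with the lowest value: C (value 88).

C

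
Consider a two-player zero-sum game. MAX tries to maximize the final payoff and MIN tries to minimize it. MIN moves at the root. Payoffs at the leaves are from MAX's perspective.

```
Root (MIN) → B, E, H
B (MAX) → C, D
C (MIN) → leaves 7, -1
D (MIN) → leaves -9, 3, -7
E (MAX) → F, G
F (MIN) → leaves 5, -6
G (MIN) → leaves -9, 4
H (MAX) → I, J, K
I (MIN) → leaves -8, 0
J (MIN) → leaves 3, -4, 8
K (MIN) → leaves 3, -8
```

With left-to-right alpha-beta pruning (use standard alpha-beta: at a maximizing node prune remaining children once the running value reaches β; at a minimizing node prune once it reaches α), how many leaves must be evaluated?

C [α=-∞,β=+∞]: v=-1
D [α=-1,β=+∞]: v=-9 after child 1 ≤ α → α-cutoff, skip 2
B [α=-∞,β=+∞]: v=-1
F [α=-∞,β=-1]: v=-6
G [α=-6,β=-1]: v=-9 after child 1 ≤ α → α-cutoff, skip 1
E [α=-∞,β=-1]: v=-6
I [α=-∞,β=-6]: v=-8
J [α=-8,β=-6]: v=-4
H [α=-∞,β=-6]: v=-4 after child 2 ≥ β → β-cutoff, skip 1
Root [α=-∞,β=+∞]: v=-6
Leaves evaluated: 11 of 16.

11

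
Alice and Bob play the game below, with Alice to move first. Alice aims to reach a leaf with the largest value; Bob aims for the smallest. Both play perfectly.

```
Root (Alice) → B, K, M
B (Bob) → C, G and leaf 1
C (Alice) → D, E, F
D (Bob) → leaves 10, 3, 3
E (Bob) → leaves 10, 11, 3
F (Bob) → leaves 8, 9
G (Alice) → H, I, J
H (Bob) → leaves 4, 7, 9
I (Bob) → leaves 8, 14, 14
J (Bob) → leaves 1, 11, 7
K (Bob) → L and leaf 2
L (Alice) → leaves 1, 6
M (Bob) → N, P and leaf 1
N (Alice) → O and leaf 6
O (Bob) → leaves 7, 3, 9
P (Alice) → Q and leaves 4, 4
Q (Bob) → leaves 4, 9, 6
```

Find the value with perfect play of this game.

2

D (Bob): min(10, 3, 3) = 3
E (Bob): min(10, 11, 3) = 3
F (Bob): min(8, 9) = 8
C (Alice): max(3, 3, 8) = 8
H (Bob): min(4, 7, 9) = 4
I (Bob): min(8, 14, 14) = 8
J (Bob): min(1, 11, 7) = 1
G (Alice): max(4, 8, 1) = 8
B (Bob): min(8, 8, 1) = 1
L (Alice): max(1, 6) = 6
K (Bob): min(6, 2) = 2
O (Bob): min(7, 3, 9) = 3
N (Alice): max(3, 6) = 6
Q (Bob): min(4, 9, 6) = 4
P (Alice): max(4, 4, 4) = 4
M (Bob): min(6, 4, 1) = 1
Root (Alice): max(1, 2, 1) = 2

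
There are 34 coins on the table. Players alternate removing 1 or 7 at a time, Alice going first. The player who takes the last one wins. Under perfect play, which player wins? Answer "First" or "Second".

Positions where the player to move wins (W) vs loses (L):
i:   0  1  2  3  4  5  6  7  8  9 10 11 12 13 14 15 16 17 18 19 20 21 22 23 24 25 26 27 28 29 30 31 32 33 34
     L  W  L  W  L  W  L  W  L  W  L  W  L  W  L  W  L  W  L  W  L  W  L  W  L  W  L  W  L  W  L  W  L  W  L
Position 34 is L, so the second player wins.

Second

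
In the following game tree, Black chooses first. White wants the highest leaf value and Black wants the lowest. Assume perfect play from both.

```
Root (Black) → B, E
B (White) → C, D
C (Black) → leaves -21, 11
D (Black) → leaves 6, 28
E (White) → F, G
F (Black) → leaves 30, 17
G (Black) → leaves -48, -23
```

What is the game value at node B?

6

C: min(-21, 11) = -21
D: min(6, 28) = 6
B: max(-21, 6) = 6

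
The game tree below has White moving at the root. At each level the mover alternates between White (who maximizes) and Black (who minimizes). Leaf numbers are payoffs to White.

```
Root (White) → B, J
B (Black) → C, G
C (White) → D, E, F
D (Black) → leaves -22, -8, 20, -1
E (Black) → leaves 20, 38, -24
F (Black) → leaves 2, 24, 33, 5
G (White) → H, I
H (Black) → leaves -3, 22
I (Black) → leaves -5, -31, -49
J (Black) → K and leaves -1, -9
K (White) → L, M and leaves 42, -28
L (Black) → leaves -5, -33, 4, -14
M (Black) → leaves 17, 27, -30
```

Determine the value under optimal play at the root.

D (Black): min(-22, -8, 20, -1) = -22
E (Black): min(20, 38, -24) = -24
F (Black): min(2, 24, 33, 5) = 2
C (White): max(-22, -24, 2) = 2
H (Black): min(-3, 22) = -3
I (Black): min(-5, -31, -49) = -49
G (White): max(-3, -49) = -3
B (Black): min(2, -3) = -3
L (Black): min(-5, -33, 4, -14) = -33
M (Black): min(17, 27, -30) = -30
K (White): max(-33, -30, 42, -28) = 42
J (Black): min(42, -1, -9) = -9
Root (White): max(-3, -9) = -3

-3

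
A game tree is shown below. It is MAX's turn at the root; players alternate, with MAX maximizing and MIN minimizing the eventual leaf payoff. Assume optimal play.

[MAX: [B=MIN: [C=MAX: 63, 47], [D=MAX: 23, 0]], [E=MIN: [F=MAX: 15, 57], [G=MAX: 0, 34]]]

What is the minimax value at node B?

C: max(63, 47) = 63
D: max(23, 0) = 23
B: min(63, 23) = 23

23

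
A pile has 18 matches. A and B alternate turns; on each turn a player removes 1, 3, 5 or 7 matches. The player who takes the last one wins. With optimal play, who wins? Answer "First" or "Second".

Positions where the player to move wins (W) vs loses (L):
i:   0  1  2  3  4  5  6  7  8  9 10 11 12 13 14 15 16 17 18
     L  W  L  W  L  W  L  W  L  W  L  W  L  W  L  W  L  W  L
Position 18 is L, so the second player wins.

Second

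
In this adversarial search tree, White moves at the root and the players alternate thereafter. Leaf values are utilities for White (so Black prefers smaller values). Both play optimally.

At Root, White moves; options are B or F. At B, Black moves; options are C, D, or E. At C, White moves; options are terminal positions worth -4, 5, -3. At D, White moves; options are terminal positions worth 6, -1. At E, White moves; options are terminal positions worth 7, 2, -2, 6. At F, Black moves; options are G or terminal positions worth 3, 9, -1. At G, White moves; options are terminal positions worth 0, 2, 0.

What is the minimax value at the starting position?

C (White): max(-4, 5, -3) = 5
D (White): max(6, -1) = 6
E (White): max(7, 2, -2, 6) = 7
B (Black): min(5, 6, 7) = 5
G (White): max(0, 2, 0) = 2
F (Black): min(2, 3, 9, -1) = -1
Root (White): max(5, -1) = 5

5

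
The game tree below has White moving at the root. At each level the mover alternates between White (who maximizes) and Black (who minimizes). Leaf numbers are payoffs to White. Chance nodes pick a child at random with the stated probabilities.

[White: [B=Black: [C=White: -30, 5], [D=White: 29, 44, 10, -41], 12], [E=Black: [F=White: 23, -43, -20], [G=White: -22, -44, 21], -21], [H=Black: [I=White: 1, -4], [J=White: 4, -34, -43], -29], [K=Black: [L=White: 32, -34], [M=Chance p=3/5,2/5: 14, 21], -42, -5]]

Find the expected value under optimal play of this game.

5

C (White): max(-30, 5) = 5
D (White): max(29, 44, 10, -41) = 44
B (Black): min(5, 44, 12) = 5
F (White): max(23, -43, -20) = 23
G (White): max(-22, -44, 21) = 21
E (Black): min(23, 21, -21) = -21
I (White): max(1, -4) = 1
J (White): max(4, -34, -43) = 4
H (Black): min(1, 4, -29) = -29
L (White): max(32, -34) = 32
M (Chance): 3/5·14 + 2/5·21 = 16.8
K (Black): min(32, 16.8, -42, -5) = -42
Root (White): max(5, -21, -29, -42) = 5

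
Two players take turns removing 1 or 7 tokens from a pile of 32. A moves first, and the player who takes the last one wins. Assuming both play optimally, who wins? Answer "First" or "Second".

Compute winning (W) and losing (L) positions by backward induction:
i:   0  1  2  3  4  5  6  7  8  9 10 11 12 13 14 15 16 17 18 19 20 21 22 23 24 25 26 27 28 29 30 31 32
     L  W  L  W  L  W  L  W  L  W  L  W  L  W  L  W  L  W  L  W  L  W  L  W  L  W  L  W  L  W  L  W  L
Position 32 is L, so the second player wins.

Second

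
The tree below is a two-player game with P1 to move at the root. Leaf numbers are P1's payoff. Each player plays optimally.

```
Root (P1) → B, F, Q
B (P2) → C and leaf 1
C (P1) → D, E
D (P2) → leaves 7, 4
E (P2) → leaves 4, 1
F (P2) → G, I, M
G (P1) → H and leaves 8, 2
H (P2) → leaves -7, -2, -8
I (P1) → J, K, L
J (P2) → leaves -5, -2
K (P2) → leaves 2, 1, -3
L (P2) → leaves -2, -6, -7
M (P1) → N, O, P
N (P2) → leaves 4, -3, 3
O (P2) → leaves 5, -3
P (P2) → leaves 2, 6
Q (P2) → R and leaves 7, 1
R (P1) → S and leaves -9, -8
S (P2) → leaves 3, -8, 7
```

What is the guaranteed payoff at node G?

H: min(-7, -2, -8) = -8
G: max(-8, 8, 2) = 8

8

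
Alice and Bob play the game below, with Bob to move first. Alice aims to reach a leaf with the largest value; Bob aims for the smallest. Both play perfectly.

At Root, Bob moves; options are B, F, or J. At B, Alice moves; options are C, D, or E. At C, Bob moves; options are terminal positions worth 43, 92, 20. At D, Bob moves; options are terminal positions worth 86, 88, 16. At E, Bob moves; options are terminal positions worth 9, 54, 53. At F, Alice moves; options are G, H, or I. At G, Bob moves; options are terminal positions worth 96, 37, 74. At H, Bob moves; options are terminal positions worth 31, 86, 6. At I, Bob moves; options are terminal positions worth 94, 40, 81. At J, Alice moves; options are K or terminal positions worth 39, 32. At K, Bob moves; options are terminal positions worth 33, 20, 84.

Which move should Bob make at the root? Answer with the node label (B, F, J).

C (Bob): min(43, 92, 20) = 20
D (Bob): min(86, 88, 16) = 16
E (Bob): min(9, 54, 53) = 9
B (Alice): max(20, 16, 9) = 20
G (Bob): min(96, 37, 74) = 37
H (Bob): min(31, 86, 6) = 6
I (Bob): min(94, 40, 81) = 40
F (Alice): max(37, 6, 40) = 40
K (Bob): min(33, 20, 84) = 20
J (Alice): max(20, 39, 32) = 39
Root (Bob): min(20, 40, 39) = 20
Bob picks the child with the lowest value: B (value 20).

B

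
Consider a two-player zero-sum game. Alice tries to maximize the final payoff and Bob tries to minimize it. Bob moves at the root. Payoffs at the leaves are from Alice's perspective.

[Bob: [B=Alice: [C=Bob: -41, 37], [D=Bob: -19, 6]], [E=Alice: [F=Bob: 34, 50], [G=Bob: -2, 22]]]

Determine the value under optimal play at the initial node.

-19

C (Bob): min(-41, 37) = -41
D (Bob): min(-19, 6) = -19
B (Alice): max(-41, -19) = -19
F (Bob): min(34, 50) = 34
G (Bob): min(-2, 22) = -2
E (Alice): max(34, -2) = 34
Root (Bob): min(-19, 34) = -19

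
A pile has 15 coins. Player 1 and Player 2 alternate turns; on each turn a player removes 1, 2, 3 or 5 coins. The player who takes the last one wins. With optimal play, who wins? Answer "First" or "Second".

First

Mark each pile size as W (mover wins) or L (mover loses):
i:   0  1  2  3  4  5  6  7  8  9 10 11 12 13 14 15
     L  W  W  W  L  W  W  W  L  W  W  W  L  W  W  W
Position 15 is W, so the first player wins.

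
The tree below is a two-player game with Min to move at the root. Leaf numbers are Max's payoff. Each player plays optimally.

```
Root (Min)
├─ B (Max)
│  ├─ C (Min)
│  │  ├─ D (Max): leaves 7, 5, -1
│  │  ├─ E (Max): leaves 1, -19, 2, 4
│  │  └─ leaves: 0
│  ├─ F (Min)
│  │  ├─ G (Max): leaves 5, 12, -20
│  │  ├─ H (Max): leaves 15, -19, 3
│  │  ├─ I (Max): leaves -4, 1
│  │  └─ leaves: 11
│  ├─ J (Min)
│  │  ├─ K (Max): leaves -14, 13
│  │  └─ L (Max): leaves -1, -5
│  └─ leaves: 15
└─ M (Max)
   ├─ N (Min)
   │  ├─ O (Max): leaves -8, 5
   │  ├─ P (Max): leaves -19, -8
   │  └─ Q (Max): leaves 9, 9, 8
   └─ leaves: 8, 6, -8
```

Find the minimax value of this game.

8

D (Max): max(7, 5, -1) = 7
E (Max): max(1, -19, 2, 4) = 4
C (Min): min(7, 4, 0) = 0
G (Max): max(5, 12, -20) = 12
H (Max): max(15, -19, 3) = 15
I (Max): max(-4, 1) = 1
F (Min): min(12, 15, 1, 11) = 1
K (Max): max(-14, 13) = 13
L (Max): max(-1, -5) = -1
J (Min): min(13, -1) = -1
B (Max): max(0, 1, -1, 15) = 15
O (Max): max(-8, 5) = 5
P (Max): max(-19, -8) = -8
Q (Max): max(9, 9, 8) = 9
N (Min): min(5, -8, 9) = -8
M (Max): max(-8, 8, 6, -8) = 8
Root (Min): min(15, 8) = 8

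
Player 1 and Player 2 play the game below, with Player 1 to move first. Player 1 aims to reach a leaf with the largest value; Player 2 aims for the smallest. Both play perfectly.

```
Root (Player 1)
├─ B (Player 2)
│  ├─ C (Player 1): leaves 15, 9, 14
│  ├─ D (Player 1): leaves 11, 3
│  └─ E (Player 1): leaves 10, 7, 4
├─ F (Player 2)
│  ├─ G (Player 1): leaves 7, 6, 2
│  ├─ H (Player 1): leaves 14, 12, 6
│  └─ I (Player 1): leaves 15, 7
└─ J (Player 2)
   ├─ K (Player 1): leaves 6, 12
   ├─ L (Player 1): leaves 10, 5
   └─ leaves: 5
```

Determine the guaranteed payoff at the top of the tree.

C (Player 1): max(15, 9, 14) = 15
D (Player 1): max(11, 3) = 11
E (Player 1): max(10, 7, 4) = 10
B (Player 2): min(15, 11, 10) = 10
G (Player 1): max(7, 6, 2) = 7
H (Player 1): max(14, 12, 6) = 14
I (Player 1): max(15, 7) = 15
F (Player 2): min(7, 14, 15) = 7
K (Player 1): max(6, 12) = 12
L (Player 1): max(10, 5) = 10
J (Player 2): min(12, 10, 5) = 5
Root (Player 1): max(10, 7, 5) = 10

10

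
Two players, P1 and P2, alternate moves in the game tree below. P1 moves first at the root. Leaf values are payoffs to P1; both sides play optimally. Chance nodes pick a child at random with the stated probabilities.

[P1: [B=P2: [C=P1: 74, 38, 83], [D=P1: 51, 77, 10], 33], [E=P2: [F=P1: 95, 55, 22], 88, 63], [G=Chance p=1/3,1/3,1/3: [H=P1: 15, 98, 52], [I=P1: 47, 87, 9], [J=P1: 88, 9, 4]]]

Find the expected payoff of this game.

91

C (P1): max(74, 38, 83) = 83
D (P1): max(51, 77, 10) = 77
B (P2): min(83, 77, 33) = 33
F (P1): max(95, 55, 22) = 95
E (P2): min(95, 88, 63) = 63
H (P1): max(15, 98, 52) = 98
I (P1): max(47, 87, 9) = 87
J (P1): max(88, 9, 4) = 88
G (Chance): 1/3·98 + 1/3·87 + 1/3·88 = 91
Root (P1): max(33, 63, 91) = 91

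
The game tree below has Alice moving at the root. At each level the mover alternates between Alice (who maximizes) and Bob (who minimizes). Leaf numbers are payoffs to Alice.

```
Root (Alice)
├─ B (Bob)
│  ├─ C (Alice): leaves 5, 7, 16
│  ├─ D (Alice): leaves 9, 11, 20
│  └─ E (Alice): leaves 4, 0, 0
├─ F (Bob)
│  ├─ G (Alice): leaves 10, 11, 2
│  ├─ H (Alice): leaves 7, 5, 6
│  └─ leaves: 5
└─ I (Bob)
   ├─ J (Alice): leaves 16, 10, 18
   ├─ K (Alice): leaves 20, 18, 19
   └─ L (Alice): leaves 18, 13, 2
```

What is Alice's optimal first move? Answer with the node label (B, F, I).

C (Alice): max(5, 7, 16) = 16
D (Alice): max(9, 11, 20) = 20
E (Alice): max(4, 0, 0) = 4
B (Bob): min(16, 20, 4) = 4
G (Alice): max(10, 11, 2) = 11
H (Alice): max(7, 5, 6) = 7
F (Bob): min(11, 7, 5) = 5
J (Alice): max(16, 10, 18) = 18
K (Alice): max(20, 18, 19) = 20
L (Alice): max(18, 13, 2) = 18
I (Bob): min(18, 20, 18) = 18
Root (Alice): max(4, 5, 18) = 18
Alice picks the child with the highest value: I (value 18).

I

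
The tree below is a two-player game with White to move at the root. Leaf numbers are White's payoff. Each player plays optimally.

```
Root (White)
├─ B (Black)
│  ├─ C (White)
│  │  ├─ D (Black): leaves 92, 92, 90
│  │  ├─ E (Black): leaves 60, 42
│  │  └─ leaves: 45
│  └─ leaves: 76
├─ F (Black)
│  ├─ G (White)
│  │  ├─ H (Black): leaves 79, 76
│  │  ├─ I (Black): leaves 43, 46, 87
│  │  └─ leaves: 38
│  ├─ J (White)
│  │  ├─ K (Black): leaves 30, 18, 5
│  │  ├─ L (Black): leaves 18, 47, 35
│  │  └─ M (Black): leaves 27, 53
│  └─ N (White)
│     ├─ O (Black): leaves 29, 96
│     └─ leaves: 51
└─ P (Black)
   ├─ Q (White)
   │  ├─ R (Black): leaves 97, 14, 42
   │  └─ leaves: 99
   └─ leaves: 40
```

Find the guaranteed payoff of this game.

D (Black): min(92, 92, 90) = 90
E (Black): min(60, 42) = 42
C (White): max(90, 42, 45) = 90
B (Black): min(90, 76) = 76
H (Black): min(79, 76) = 76
I (Black): min(43, 46, 87) = 43
G (White): max(76, 43, 38) = 76
K (Black): min(30, 18, 5) = 5
L (Black): min(18, 47, 35) = 18
M (Black): min(27, 53) = 27
J (White): max(5, 18, 27) = 27
O (Black): min(29, 96) = 29
N (White): max(29, 51) = 51
F (Black): min(76, 27, 51) = 27
R (Black): min(97, 14, 42) = 14
Q (White): max(14, 99) = 99
P (Black): min(99, 40) = 40
Root (White): max(76, 27, 40) = 76

76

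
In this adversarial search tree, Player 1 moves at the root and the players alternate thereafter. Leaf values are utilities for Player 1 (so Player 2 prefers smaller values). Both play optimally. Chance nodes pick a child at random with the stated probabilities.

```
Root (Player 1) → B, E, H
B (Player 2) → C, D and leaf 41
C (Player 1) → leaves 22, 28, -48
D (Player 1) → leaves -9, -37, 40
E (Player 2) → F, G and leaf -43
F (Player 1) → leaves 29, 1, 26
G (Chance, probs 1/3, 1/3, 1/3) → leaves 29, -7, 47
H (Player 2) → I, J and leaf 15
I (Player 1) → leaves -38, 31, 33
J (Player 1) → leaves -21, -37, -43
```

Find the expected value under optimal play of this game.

C (Player 1): max(22, 28, -48) = 28
D (Player 1): max(-9, -37, 40) = 40
B (Player 2): min(28, 40, 41) = 28
F (Player 1): max(29, 1, 26) = 29
G (Chance): 1/3·29 + 1/3·-7 + 1/3·47 = 23
E (Player 2): min(29, 23, -43) = -43
I (Player 1): max(-38, 31, 33) = 33
J (Player 1): max(-21, -37, -43) = -21
H (Player 2): min(33, -21, 15) = -21
Root (Player 1): max(28, -43, -21) = 28

28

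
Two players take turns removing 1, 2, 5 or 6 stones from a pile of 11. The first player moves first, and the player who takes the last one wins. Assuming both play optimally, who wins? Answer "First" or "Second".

First

Mark each pile size as W (mover wins) or L (mover loses):
i:   0  1  2  3  4  5  6  7  8  9 10 11
     L  W  W  L  W  W  W  L  W  W  L  W
Position 11 is W, so the first player wins.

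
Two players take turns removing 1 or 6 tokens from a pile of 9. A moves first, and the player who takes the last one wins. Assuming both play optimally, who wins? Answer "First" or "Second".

Compute winning (W) and losing (L) positions by backward induction:
i:   0  1  2  3  4  5  6  7  8  9
     L  W  L  W  L  W  W  L  W  L
Position 9 is L, so the second player wins.

Second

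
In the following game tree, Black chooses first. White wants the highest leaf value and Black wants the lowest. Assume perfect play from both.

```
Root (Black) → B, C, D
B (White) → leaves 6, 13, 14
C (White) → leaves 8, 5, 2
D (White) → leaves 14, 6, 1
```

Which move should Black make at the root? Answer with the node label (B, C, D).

C

B (White): max(6, 13, 14) = 14
C (White): max(8, 5, 2) = 8
D (White): max(14, 6, 1) = 14
Root (Black): min(14, 8, 14) = 8
Black picks the child with the lowest value: C (value 8).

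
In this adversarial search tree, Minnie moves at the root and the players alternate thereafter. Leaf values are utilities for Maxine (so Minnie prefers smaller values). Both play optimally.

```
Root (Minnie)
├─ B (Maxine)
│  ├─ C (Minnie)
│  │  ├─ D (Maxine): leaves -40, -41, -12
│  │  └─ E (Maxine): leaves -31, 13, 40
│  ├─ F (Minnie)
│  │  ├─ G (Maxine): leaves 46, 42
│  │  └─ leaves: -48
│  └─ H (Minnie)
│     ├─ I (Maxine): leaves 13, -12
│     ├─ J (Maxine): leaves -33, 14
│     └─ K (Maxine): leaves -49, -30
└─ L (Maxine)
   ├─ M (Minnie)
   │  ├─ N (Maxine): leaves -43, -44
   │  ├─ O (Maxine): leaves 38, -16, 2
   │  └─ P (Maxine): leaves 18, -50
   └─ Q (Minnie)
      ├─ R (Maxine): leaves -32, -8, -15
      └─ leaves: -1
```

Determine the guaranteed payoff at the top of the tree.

-12

D (Maxine): max(-40, -41, -12) = -12
E (Maxine): max(-31, 13, 40) = 40
C (Minnie): min(-12, 40) = -12
G (Maxine): max(46, 42) = 46
F (Minnie): min(46, -48) = -48
I (Maxine): max(13, -12) = 13
J (Maxine): max(-33, 14) = 14
K (Maxine): max(-49, -30) = -30
H (Minnie): min(13, 14, -30) = -30
B (Maxine): max(-12, -48, -30) = -12
N (Maxine): max(-43, -44) = -43
O (Maxine): max(38, -16, 2) = 38
P (Maxine): max(18, -50) = 18
M (Minnie): min(-43, 38, 18) = -43
R (Maxine): max(-32, -8, -15) = -8
Q (Minnie): min(-8, -1) = -8
L (Maxine): max(-43, -8) = -8
Root (Minnie): min(-12, -8) = -12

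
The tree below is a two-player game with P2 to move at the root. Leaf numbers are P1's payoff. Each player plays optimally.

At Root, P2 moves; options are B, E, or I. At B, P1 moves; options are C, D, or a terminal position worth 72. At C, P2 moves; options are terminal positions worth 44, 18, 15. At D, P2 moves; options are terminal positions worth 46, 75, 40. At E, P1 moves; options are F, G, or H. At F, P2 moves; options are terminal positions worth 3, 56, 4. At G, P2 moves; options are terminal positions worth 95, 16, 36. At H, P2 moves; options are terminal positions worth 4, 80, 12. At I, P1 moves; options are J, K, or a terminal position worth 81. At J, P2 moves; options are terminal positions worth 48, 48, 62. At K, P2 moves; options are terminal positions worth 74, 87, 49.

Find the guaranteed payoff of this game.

16

C (P2): min(44, 18, 15) = 15
D (P2): min(46, 75, 40) = 40
B (P1): max(15, 40, 72) = 72
F (P2): min(3, 56, 4) = 3
G (P2): min(95, 16, 36) = 16
H (P2): min(4, 80, 12) = 4
E (P1): max(3, 16, 4) = 16
J (P2): min(48, 48, 62) = 48
K (P2): min(74, 87, 49) = 49
I (P1): max(48, 49, 81) = 81
Root (P2): min(72, 16, 81) = 16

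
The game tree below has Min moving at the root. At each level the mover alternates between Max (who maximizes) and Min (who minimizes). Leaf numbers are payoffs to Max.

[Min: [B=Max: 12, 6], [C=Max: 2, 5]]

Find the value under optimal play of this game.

5

B (Max): max(12, 6) = 12
C (Max): max(2, 5) = 5
Root (Min): min(12, 5) = 5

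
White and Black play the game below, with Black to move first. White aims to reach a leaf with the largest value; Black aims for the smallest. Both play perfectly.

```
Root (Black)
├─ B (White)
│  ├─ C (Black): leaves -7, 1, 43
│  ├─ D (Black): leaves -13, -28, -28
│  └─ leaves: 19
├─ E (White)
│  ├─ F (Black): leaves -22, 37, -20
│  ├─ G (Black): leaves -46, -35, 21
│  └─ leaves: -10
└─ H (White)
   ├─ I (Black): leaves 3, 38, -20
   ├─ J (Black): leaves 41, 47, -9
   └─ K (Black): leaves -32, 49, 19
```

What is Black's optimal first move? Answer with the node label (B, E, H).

E

C (Black): min(-7, 1, 43) = -7
D (Black): min(-13, -28, -28) = -28
B (White): max(-7, -28, 19) = 19
F (Black): min(-22, 37, -20) = -22
G (Black): min(-46, -35, 21) = -46
E (White): max(-22, -46, -10) = -10
I (Black): min(3, 38, -20) = -20
J (Black): min(41, 47, -9) = -9
K (Black): min(-32, 49, 19) = -32
H (White): max(-20, -9, -32) = -9
Root (Black): min(19, -10, -9) = -10
Black picks the child with the lowest value: E (value -10).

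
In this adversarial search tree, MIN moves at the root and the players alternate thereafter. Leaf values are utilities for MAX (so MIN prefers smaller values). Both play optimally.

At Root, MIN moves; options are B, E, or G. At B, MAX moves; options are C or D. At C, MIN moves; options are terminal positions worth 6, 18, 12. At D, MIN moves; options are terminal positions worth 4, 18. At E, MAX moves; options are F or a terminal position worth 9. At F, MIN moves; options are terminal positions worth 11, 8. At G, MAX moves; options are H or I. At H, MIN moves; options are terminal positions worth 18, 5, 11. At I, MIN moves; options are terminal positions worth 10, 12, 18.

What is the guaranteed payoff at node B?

6

C: min(6, 18, 12) = 6
D: min(4, 18) = 4
B: max(6, 4) = 6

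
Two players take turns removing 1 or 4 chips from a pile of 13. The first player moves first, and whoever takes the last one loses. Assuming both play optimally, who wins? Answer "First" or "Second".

W/L table (W = player to move can force a win):
i:   0  1  2  3  4  5  6  7  8  9 10 11 12 13
     W  L  W  L  W  W  L  W  L  W  W  L  W  L
Position 13 is L, so the second player wins.

Second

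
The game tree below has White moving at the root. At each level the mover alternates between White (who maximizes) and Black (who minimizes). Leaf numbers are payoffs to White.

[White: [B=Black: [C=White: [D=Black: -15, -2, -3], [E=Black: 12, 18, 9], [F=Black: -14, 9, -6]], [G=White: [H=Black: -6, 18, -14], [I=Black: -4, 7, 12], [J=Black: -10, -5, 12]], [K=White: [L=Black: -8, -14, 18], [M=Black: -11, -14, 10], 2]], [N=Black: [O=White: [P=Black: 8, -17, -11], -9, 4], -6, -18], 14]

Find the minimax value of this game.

14

D (Black): min(-15, -2, -3) = -15
E (Black): min(12, 18, 9) = 9
F (Black): min(-14, 9, -6) = -14
C (White): max(-15, 9, -14) = 9
H (Black): min(-6, 18, -14) = -14
I (Black): min(-4, 7, 12) = -4
J (Black): min(-10, -5, 12) = -10
G (White): max(-14, -4, -10) = -4
L (Black): min(-8, -14, 18) = -14
M (Black): min(-11, -14, 10) = -14
K (White): max(-14, -14, 2) = 2
B (Black): min(9, -4, 2) = -4
P (Black): min(8, -17, -11) = -17
O (White): max(-17, -9, 4) = 4
N (Black): min(4, -6, -18) = -18
Root (White): max(-4, -18, 14) = 14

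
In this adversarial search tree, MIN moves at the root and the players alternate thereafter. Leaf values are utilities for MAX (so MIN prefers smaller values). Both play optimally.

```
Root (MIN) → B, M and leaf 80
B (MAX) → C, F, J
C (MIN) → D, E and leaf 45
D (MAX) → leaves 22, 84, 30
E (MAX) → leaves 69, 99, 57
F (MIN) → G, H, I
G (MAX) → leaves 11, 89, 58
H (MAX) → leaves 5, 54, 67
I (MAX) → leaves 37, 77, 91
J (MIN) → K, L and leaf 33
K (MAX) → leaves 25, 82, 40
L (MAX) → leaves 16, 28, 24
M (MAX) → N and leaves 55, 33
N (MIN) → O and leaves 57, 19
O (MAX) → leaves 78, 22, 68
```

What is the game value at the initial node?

D (MAX): max(22, 84, 30) = 84
E (MAX): max(69, 99, 57) = 99
C (MIN): min(84, 99, 45) = 45
G (MAX): max(11, 89, 58) = 89
H (MAX): max(5, 54, 67) = 67
I (MAX): max(37, 77, 91) = 91
F (MIN): min(89, 67, 91) = 67
K (MAX): max(25, 82, 40) = 82
L (MAX): max(16, 28, 24) = 28
J (MIN): min(82, 28, 33) = 28
B (MAX): max(45, 67, 28) = 67
O (MAX): max(78, 22, 68) = 78
N (MIN): min(78, 57, 19) = 19
M (MAX): max(19, 55, 33) = 55
Root (MIN): min(67, 55, 80) = 55

55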